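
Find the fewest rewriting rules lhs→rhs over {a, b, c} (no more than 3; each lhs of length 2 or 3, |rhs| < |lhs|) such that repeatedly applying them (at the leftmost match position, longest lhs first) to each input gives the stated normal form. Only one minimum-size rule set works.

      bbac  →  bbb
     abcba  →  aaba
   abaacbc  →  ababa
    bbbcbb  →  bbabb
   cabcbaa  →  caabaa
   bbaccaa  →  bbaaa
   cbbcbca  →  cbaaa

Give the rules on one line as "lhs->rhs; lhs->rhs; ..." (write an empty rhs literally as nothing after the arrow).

  | bbac => bbb
  | abcba => aaba
  | abaacbc => ababbc => ababa
  | bbbcbb => bbabb

ac->b; bc->a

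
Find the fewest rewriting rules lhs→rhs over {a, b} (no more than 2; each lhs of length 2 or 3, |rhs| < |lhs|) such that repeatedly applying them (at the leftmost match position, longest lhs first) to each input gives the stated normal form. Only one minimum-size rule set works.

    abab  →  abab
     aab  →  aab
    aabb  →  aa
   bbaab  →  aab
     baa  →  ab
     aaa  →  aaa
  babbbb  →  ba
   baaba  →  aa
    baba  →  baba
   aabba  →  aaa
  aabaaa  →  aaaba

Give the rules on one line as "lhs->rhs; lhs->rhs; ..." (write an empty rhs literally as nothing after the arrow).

baa->ab; bb->

  | abab
  | aab
  | aabb => aa
  | bbaab => aab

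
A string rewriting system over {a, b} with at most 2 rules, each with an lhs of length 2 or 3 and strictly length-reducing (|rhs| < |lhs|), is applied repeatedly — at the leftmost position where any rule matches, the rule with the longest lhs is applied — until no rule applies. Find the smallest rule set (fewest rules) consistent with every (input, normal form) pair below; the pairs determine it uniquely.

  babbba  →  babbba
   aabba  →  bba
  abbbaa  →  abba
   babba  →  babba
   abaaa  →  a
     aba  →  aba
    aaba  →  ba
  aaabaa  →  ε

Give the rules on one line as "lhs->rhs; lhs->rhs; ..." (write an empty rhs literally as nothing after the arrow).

  | babbba
  | aabba => bba
  | abbbaa => abba
  | babba

aa->; baa->a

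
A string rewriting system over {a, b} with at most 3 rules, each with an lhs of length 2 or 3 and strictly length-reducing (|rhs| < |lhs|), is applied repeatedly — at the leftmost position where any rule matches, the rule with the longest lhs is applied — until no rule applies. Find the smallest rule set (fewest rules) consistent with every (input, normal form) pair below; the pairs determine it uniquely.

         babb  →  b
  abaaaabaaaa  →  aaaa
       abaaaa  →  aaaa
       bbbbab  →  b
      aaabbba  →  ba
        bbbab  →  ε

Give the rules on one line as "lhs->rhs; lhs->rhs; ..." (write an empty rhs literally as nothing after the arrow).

  | babb => bbb => b
  | abaaaabaaaa => baaaabaaaa => aaaabaaaa => aaabaaaa => aabaaaa => abaaaa => baaaa => aaaa
  | abaaaa => baaaa => aaaa
  | bbbbab => bbab => ab => b

ab->b; baa->aa; bb->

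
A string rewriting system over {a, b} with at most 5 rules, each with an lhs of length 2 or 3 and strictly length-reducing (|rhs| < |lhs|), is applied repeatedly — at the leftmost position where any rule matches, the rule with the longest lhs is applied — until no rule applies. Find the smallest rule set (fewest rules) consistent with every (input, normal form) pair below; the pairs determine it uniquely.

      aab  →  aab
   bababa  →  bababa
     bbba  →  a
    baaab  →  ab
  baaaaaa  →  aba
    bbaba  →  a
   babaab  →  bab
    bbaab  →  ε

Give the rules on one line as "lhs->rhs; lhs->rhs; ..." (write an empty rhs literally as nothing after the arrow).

aaa->ab; baa->; bba->bb; bbb->

  | aab
  | bababa
  | bbba => a
  | baaab => ab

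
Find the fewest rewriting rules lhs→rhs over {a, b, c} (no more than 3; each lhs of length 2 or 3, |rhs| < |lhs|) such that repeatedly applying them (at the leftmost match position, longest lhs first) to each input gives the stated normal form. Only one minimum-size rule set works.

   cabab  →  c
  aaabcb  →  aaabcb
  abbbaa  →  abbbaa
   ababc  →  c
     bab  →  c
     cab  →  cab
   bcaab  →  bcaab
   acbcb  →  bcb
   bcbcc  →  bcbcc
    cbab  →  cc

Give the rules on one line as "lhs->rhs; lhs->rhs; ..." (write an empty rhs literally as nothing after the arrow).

ac->; bab->c

  | cabab => cac => c
  | aaabcb
  | abbbaa
  | ababc => acc => c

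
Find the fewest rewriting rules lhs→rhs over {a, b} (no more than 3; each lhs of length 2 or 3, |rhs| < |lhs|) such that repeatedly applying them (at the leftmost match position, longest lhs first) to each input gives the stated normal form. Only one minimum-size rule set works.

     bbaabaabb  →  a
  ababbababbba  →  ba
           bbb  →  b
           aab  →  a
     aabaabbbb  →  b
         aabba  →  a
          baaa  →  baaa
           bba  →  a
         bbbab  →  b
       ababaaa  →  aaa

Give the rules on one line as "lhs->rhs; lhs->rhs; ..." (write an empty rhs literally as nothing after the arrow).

ab->; bb->

  | bbaabaabb => aabaabb => aaabb => aab => a
  | ababbababbba => abbababbba => bababbba => babbba => bbba => ba
  | bbb => b
  | aab => a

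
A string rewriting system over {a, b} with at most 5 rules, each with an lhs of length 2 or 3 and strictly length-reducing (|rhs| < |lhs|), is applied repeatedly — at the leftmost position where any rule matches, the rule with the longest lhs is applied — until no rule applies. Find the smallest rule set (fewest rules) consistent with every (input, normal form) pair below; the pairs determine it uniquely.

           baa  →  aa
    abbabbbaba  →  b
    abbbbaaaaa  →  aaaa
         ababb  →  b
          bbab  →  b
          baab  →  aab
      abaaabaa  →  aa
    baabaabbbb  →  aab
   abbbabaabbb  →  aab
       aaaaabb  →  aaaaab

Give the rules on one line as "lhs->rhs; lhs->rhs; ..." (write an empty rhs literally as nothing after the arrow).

  | baa => aa
  | abbabbbaba => ababbbaba => bbbaba => bbaba => baba => bba => ba => b
  | abbbbaaaaa => abbbaaaaa => abbaaaaa => abaaaaa => aaaa
  | ababb => bb => b

aba->; ba->b; baa->aa; bb->b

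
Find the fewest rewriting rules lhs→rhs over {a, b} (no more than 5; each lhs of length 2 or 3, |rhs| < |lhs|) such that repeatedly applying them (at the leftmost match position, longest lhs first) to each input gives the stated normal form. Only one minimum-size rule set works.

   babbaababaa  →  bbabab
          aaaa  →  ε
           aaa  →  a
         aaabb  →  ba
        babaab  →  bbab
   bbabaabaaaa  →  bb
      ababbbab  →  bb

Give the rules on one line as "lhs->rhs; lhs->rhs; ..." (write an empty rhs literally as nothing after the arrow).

aa->; aab->bb; abb->ba; bbb->a

  | babbaababaa => bbaaababaa => bbababaa => bbabab
  | aaaa => aa => ε
  | aaa => a
  | aaabb => abb => ba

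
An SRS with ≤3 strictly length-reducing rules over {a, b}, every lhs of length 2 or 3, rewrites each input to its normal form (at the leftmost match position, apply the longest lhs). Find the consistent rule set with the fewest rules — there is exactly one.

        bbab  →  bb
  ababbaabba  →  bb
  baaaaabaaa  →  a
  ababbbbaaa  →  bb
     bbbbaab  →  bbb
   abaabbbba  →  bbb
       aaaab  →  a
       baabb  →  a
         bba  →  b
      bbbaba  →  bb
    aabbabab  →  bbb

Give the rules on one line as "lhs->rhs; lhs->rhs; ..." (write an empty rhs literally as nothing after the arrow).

  | bbab => bb
  | ababbaabba => aabbaabba => bbbaabba => bbabba => bbba => bb
  | baaaaabaaa => aaaabaaa => baabaaa => abaaa => aaaa => baa => a
  | ababbbbaaa => aabbbbaaa => bbbbbaaa => bbbbaa => bbba => bb

aa->b; ab->a; ba->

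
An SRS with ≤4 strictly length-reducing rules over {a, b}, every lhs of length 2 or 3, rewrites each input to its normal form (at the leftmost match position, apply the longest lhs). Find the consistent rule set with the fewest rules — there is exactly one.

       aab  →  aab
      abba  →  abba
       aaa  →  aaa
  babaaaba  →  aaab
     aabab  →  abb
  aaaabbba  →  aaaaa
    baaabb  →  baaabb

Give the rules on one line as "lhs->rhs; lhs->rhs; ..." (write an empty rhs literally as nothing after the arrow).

  | aab
  | abba
  | aaa
  | babaaaba => aaaaba => aaab

aba->b; bab->a; bbb->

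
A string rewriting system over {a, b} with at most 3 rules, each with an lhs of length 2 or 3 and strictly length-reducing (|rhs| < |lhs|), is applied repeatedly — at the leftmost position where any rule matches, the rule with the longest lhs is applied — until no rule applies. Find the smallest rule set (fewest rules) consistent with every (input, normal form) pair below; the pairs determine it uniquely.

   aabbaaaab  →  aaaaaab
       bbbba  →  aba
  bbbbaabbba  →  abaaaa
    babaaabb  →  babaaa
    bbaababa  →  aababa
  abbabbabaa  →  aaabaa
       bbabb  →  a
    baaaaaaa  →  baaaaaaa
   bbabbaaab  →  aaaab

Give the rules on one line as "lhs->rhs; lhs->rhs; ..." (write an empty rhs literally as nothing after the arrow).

bb->; bbb->a

  | aabbaaaab => aaaaaab
  | bbbba => aba
  | bbbbaabbba => abaabbba => abaaaa
  | babaaabb => babaaa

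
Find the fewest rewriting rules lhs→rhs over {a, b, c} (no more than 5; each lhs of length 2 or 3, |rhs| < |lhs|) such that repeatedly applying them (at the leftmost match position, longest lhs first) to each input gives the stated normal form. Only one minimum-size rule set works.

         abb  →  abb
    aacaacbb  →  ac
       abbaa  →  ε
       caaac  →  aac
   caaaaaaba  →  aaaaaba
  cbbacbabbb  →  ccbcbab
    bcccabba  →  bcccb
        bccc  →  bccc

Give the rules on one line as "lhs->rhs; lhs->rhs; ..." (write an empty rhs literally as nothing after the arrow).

acb->c; bba->cb; bbb->b; ca->

  | abb
  | aacaacbb => aaacbb => aacb => ac
  | abbaa => acba => ca => ε
  | caaac => aac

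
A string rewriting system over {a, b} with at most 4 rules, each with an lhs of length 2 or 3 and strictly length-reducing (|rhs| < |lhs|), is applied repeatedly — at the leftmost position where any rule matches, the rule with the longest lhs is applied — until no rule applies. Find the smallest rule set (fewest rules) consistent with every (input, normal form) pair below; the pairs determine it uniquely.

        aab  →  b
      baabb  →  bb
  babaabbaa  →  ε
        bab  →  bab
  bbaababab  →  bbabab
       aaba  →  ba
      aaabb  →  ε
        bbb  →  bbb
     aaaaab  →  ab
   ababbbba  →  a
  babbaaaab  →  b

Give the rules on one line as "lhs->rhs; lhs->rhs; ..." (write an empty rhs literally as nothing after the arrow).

  | aab => b
  | baabb => bb
  | babaabbaa => babbaa => baaaa => aa => ε
  | bab

aa->; abb->aa; baa->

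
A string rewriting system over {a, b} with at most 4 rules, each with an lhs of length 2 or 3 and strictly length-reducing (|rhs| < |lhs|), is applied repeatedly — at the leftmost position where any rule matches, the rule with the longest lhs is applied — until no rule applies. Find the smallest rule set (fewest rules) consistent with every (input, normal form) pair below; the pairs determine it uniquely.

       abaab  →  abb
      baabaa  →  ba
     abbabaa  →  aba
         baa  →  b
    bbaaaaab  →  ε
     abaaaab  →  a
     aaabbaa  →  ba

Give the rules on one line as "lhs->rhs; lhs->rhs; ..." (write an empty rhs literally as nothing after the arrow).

  | abaab => abb
  | baabaa => bbaa => ba
  | abbabaa => abbaa => aba
  | baa => b

aa->; aaa->; bab->; bba->b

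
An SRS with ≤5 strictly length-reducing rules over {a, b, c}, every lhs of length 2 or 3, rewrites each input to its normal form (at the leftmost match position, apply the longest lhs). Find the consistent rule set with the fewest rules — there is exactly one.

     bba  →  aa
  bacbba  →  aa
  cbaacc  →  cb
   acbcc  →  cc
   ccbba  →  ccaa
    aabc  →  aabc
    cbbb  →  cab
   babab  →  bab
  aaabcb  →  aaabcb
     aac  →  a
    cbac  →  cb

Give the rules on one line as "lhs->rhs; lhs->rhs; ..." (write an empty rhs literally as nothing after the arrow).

  | bba => aa
  | bacbba => bba => aa
  | cbaacc => cbac => cb
  | acbcc => cc

aba->a; ac->; acb->; bb->a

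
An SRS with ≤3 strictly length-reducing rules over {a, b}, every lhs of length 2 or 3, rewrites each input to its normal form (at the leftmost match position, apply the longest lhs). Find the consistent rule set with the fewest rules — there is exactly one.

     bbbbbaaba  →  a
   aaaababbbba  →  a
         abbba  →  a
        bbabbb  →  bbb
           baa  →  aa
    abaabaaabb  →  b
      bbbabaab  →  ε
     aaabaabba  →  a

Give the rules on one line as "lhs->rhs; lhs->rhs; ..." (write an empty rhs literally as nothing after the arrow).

  | bbbbbaaba => bbbbaaba => bbbaaba => bbaaba => baaba => aaba => a
  | aaaababbbba => aaabbbba => abbba => bbba => bba => ba => a
  | abbba => bbba => bba => ba => a
  | bbabbb => babbb => abbb => bbb

aab->; ab->b; ba->a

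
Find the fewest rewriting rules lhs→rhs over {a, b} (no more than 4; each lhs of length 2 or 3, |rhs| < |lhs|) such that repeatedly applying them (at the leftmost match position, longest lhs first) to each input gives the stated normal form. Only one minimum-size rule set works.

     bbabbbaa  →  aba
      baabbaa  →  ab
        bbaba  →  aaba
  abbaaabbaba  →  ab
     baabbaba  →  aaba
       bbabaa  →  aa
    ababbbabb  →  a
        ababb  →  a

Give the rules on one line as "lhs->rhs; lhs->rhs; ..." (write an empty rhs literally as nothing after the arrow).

  | bbabbbaa => aabbbaa => aaabaa => abbaa => aaaa => aba
  | baabbaa => bbaa => aaa => ab
  | bbaba => aaba
  | abbaaabbaba => aaaaabbaba => abaabbaba => abbaba => aaaba => abba => aaa => ab

aaa->ab; baa->; bb->a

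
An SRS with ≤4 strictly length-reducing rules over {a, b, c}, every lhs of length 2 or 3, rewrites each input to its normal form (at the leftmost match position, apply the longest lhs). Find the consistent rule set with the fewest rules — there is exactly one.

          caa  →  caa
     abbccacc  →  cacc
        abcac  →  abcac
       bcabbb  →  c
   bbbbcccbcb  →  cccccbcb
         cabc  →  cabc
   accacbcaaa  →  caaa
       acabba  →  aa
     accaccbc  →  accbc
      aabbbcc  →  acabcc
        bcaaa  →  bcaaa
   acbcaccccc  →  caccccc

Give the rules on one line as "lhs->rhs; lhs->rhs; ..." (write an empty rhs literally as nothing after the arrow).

  | caa
  | abbccacc => caccacc => cacc
  | abcac
  | bcabbb => bccab => bb => c

abb->ca; acb->; bb->c; cca->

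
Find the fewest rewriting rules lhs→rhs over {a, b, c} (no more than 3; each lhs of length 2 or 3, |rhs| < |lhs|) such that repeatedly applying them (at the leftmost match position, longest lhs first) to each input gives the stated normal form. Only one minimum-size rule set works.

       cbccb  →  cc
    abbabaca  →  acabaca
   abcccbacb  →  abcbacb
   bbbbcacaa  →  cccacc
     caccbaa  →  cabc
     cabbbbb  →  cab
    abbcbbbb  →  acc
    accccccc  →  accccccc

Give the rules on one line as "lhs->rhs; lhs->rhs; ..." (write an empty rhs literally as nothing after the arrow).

aa->c; bb->c; ccb->b

  | cbccb => cbb => cc
  | abbabaca => acabaca
  | abcccbacb => abcbacb
  | bbbbcacaa => cbbcacaa => cccacaa => cccacc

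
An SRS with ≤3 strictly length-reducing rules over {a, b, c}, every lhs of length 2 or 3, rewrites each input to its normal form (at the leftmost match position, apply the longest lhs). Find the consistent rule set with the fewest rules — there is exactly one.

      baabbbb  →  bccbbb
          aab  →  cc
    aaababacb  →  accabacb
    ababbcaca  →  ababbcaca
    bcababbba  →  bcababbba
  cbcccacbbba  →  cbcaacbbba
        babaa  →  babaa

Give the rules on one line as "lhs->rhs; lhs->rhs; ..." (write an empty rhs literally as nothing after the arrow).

  | baabbbb => bccbbb
  | aab => cc
  | aaababacb => accabacb
  | ababbcaca

aab->cc; ccc->ca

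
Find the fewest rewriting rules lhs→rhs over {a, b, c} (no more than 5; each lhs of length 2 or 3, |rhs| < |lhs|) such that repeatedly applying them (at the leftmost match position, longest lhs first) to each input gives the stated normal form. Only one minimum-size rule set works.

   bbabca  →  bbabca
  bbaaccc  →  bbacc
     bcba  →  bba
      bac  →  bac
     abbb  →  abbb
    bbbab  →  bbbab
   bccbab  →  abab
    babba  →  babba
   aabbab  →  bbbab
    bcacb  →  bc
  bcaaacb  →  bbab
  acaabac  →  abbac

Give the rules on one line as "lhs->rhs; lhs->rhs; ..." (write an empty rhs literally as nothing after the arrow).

aa->b; bcc->ac; cab->c; cb->b

  | bbabca
  | bbaaccc => bbbccc => bbacc
  | bcba => bba
  | bac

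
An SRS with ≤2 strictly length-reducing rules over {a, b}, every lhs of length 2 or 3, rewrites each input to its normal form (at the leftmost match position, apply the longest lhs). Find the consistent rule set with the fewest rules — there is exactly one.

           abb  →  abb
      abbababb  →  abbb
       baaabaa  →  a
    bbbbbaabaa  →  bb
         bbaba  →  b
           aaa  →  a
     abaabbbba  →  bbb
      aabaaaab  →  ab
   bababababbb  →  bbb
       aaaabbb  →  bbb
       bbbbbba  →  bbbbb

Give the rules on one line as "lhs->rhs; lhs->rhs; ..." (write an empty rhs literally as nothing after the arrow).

  | abb
  | abbababb => abbabb => abbb
  | baaabaa => aabaa => baa => a
  | bbbbbaabaa => bbbbabaa => bbbbaa => bbba => bb

aa->; ba->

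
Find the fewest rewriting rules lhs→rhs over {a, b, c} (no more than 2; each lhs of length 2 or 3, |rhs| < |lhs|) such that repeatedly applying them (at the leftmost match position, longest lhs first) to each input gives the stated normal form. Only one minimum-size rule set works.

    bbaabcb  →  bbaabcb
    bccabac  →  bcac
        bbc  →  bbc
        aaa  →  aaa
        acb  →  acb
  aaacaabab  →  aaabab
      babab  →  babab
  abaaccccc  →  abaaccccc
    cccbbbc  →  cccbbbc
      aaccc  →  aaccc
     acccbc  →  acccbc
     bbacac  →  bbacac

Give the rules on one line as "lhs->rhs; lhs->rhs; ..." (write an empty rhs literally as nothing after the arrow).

  | bbaabcb
  | bccabac => bcac
  | bbc
  | aaa

caa->; cab->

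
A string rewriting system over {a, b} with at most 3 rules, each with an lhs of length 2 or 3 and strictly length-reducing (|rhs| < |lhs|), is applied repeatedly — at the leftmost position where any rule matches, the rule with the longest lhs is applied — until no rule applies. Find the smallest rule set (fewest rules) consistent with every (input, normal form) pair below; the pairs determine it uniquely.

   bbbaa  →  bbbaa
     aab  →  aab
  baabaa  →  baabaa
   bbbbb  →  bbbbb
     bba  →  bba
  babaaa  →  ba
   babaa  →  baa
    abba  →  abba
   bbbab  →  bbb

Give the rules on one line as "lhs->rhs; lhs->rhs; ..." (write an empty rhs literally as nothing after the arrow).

aaa->a; bab->b

  | bbbaa
  | aab
  | baabaa
  | bbbbb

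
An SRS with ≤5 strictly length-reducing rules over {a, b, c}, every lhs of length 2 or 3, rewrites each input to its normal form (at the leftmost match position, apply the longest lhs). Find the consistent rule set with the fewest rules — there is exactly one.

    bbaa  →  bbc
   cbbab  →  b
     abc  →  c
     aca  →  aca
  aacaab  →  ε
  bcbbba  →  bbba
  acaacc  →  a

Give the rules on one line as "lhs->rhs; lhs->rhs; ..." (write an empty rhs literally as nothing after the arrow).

  | bbaa => bbc
  | cbbab => bab => b
  | abc => c
  | aca

aa->c; ab->; cb->; cc->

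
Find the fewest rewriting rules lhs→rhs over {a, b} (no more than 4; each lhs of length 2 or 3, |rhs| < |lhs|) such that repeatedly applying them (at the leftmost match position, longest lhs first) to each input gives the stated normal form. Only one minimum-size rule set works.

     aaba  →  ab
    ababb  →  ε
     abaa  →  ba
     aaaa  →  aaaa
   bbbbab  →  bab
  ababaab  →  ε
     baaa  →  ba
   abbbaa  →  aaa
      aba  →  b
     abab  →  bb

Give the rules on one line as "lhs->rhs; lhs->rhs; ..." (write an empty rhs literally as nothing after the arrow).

  | aaba => ab
  | ababb => bbb => ε
  | abaa => ba
  | aaaa

aba->b; baa->b; bbb->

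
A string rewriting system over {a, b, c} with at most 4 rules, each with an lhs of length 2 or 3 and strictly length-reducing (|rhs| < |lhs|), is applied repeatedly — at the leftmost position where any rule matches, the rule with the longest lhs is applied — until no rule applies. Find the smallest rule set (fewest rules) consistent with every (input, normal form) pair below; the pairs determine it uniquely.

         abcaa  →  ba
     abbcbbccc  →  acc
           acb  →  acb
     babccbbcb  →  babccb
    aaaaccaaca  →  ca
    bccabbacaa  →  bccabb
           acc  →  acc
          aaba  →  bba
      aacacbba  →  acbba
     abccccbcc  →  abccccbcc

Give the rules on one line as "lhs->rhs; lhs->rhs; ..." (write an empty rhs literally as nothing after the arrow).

aa->b; bac->; bbc->; bca->a

  | abcaa => aaa => ba
  | abbcbbccc => abbccc => acc
  | acb
  | babccbbcb => babccb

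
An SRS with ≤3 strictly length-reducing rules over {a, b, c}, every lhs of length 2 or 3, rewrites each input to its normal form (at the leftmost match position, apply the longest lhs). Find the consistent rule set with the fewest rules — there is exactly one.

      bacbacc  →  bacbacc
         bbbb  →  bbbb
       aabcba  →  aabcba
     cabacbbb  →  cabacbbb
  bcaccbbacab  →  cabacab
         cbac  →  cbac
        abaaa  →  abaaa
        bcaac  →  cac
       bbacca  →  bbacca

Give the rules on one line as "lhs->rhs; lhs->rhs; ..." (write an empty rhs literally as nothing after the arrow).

bca->c; ccb->a

  | bacbacc
  | bbbb
  | aabcba
  | cabacbbb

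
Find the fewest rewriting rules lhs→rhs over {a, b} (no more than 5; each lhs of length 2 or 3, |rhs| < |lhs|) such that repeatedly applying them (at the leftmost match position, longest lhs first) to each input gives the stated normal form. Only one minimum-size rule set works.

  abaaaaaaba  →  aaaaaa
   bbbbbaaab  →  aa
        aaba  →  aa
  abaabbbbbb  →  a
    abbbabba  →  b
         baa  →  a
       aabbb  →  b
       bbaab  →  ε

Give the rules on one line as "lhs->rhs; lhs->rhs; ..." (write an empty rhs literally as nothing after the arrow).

  | abaaaaaaba => aaaaaaba => aaaaaa
  | bbbbbaaab => aabbaaab => abaaab => aaab => aa
  | aaba => aa
  | abaabbbbbb => aabbbbbb => abbbbb => bbbb => aab => a

ab->; ba->; bab->; bbb->aa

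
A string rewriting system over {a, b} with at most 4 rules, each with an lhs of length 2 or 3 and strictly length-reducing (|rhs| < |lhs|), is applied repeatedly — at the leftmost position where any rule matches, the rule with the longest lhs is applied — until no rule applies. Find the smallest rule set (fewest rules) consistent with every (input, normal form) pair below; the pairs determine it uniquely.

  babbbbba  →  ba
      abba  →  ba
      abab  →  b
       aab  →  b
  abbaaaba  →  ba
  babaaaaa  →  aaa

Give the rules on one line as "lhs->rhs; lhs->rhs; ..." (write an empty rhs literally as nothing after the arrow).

ab->b; baa->; bb->b

  | babbbbba => bbbbbba => bbbbba => bbbba => bbba => bba => ba
  | abba => bba => ba
  | abab => bab => bb => b
  | aab => ab => b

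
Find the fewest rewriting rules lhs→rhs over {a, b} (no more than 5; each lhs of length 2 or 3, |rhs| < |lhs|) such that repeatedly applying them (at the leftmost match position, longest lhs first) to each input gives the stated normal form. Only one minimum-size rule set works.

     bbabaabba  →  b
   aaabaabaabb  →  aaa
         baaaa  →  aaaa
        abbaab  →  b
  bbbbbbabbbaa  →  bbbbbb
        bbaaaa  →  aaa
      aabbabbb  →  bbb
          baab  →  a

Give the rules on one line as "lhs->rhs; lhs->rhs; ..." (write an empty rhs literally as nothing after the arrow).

  | bbabaabba => bbaabba => babba => abba => bba => b
  | aaabaabaabb => aaaabaabb => aaaaabb => aaaab => aaa
  | baaaa => aaaa
  | abbaab => bbaab => bab => ab => b

aab->a; ab->b; ba->a; bba->b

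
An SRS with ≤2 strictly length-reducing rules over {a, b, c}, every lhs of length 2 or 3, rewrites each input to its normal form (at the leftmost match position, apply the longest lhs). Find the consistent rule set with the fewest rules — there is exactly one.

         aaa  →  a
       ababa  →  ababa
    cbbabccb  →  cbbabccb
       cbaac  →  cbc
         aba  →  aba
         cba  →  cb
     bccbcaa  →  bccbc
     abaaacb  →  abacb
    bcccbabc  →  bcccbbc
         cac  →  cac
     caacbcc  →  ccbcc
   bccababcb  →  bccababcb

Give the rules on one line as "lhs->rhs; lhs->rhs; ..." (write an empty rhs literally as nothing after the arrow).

  | aaa => a
  | ababa
  | cbbabccb
  | cbaac => cbac => cbc

aa->; cba->cb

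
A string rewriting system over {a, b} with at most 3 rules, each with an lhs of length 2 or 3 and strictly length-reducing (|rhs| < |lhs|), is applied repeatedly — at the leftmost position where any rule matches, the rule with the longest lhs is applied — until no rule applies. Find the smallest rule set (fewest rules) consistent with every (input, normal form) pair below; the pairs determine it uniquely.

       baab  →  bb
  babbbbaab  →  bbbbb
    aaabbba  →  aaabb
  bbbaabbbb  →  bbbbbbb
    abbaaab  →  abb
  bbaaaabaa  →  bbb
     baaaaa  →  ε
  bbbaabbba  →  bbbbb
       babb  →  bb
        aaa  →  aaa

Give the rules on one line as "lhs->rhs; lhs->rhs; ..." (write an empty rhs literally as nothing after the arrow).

ba->; baa->b

  | baab => bb
  | babbbbaab => bbbbaab => bbbbb
  | aaabbba => aaabb
  | bbbaabbbb => bbbbbbb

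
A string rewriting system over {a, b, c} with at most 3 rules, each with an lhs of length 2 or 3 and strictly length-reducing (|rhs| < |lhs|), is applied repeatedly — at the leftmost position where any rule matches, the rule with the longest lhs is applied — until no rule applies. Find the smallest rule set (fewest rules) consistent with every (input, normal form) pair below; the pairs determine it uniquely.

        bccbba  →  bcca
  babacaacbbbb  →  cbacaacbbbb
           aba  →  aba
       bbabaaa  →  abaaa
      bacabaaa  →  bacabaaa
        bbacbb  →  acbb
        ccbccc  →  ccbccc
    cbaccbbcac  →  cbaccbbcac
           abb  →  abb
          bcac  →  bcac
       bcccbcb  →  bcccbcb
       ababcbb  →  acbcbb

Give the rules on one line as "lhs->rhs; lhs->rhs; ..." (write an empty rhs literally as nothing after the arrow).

bab->cb; bba->a

  | bccbba => bcca
  | babacaacbbbb => cbacaacbbbb
  | aba
  | bbabaaa => abaaa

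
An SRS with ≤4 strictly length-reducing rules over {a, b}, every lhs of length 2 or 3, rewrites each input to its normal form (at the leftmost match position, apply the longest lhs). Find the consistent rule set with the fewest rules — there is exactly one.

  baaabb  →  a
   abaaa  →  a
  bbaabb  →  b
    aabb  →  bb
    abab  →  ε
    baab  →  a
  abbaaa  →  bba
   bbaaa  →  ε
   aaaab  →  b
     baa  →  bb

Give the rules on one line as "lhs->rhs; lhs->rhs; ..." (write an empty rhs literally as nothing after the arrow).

  | baaabb => bbabb => bbb => a
  | abaaa => aaa => a
  | bbaabb => bbbbb => abb => b
  | aabb => bb

aa->; ab->; baa->bb; bbb->a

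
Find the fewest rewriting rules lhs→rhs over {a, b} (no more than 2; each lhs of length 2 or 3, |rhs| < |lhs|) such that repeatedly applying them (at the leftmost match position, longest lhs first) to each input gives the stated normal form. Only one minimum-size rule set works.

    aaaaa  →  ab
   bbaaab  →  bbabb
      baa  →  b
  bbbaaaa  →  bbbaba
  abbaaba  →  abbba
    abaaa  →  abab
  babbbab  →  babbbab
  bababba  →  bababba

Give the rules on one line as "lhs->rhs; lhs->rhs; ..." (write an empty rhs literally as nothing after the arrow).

aa->; aaa->ab

  | aaaaa => abaa => ab
  | bbaaab => bbabb
  | baa => b
  | bbbaaaa => bbbaba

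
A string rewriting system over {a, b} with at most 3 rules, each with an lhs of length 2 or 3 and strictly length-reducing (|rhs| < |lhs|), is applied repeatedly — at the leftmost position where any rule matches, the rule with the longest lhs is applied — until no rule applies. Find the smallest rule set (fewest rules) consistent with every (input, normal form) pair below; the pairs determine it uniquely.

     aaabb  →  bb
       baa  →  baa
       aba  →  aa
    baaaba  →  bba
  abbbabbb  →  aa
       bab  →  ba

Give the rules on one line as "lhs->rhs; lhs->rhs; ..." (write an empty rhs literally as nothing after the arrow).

aaa->; ab->a

  | aaabb => bb
  | baa
  | aba => aa
  | baaaba => bba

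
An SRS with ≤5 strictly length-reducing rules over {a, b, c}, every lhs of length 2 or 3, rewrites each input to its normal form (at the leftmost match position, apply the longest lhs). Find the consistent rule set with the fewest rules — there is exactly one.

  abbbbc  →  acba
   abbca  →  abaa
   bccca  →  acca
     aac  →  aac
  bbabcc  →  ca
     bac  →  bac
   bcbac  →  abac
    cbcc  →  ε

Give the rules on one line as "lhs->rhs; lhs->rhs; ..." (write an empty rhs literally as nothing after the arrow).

  | abbbbc => acbbc => acba
  | abbca => abaa
  | bccca => acca
  | aac

abc->b; bbb->cb; bc->a; cac->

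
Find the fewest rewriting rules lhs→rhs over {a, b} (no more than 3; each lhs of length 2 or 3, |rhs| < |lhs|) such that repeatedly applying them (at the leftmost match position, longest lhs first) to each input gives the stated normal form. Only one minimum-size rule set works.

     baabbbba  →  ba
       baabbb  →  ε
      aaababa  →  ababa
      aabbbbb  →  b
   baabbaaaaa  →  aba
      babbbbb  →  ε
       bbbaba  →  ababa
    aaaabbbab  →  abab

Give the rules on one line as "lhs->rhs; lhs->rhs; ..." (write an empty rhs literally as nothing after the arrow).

aa->; bb->a

  | baabbbba => bbbbba => abbba => aaba => ba
  | baabbb => bbbb => abb => aa => ε
  | aaababa => ababa
  | aabbbbb => bbbbb => abbb => aab => b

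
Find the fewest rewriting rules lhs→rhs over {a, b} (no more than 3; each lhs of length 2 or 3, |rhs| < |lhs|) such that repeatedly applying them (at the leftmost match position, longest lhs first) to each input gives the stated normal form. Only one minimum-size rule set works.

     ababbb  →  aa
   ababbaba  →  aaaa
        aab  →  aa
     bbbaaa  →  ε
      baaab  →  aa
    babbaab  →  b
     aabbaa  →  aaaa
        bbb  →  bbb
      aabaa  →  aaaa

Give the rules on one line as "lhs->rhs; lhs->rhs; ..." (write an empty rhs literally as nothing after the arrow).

ab->a; ba->

  | ababbb => aabbb => aabb => aab => aa
  | ababbaba => aabbaba => aababa => aaaba => aaaa
  | aab => aa
  | bbbaaa => bbaa => ba => ε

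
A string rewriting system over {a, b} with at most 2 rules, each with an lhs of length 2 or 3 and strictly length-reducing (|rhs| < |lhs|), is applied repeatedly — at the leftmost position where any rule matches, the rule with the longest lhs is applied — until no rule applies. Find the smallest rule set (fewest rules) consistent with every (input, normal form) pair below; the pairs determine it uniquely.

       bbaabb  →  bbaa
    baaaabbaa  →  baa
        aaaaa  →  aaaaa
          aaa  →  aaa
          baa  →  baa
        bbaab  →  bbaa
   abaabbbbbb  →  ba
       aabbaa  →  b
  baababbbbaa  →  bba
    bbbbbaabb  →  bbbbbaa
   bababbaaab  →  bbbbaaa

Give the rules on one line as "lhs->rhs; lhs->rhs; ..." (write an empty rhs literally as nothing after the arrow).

  | bbaabb => bbaab => bbaa
  | baaaabbaa => baaaabaa => baaaba => baab => baa
  | aaaaa
  | aaa

ab->a; aba->b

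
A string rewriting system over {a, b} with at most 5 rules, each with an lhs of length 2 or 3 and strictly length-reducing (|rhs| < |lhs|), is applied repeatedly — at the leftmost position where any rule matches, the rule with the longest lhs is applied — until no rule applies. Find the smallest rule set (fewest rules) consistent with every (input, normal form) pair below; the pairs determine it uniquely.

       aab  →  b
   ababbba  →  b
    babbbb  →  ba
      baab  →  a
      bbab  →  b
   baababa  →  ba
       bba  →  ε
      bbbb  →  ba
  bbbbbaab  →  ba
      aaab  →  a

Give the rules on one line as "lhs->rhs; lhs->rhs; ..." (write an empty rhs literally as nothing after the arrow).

aa->; ab->a; bb->a; bbb->ba

  | aab => b
  | ababbba => aabbba => bbba => baa => b
  | babbbb => babbb => babb => bab => ba
  | baab => bb => a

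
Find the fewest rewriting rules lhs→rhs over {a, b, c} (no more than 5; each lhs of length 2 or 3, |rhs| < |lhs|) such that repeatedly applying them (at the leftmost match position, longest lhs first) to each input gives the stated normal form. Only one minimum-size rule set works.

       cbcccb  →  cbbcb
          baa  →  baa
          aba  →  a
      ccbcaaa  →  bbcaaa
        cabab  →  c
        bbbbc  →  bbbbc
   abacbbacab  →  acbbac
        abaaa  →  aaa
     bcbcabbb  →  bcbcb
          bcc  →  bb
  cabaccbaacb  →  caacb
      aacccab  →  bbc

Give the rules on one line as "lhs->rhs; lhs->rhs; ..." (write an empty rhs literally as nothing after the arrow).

  | cbcccb => cbbcb
  | baa
  | aba => a
  | ccbcaaa => bbcaaa

aab->bb; ab->; abb->; cc->b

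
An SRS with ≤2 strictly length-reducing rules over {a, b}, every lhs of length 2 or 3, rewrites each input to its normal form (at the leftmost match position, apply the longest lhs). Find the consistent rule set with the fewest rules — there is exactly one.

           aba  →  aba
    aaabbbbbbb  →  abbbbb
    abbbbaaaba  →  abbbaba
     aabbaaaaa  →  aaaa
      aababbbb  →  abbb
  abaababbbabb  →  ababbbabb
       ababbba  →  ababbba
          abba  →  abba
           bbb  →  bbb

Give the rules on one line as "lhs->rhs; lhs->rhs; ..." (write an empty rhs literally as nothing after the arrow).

  | aba
  | aaabbbbbbb => aabbbbbb => abbbbb
  | abbbbaaaba => abbbaba
  | aabbaaaaa => abaaaaa => aaaa

aab->a; baa->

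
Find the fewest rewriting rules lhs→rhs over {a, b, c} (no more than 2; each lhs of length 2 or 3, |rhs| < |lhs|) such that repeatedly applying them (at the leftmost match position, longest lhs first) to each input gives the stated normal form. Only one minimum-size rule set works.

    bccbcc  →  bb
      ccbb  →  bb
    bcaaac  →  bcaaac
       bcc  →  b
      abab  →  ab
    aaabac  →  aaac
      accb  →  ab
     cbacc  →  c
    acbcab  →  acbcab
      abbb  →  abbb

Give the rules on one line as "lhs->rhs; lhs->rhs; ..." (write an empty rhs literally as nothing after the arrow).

  | bccbcc => bbcc => bb
  | ccbb => bb
  | bcaaac
  | bcc => b

ba->; cc->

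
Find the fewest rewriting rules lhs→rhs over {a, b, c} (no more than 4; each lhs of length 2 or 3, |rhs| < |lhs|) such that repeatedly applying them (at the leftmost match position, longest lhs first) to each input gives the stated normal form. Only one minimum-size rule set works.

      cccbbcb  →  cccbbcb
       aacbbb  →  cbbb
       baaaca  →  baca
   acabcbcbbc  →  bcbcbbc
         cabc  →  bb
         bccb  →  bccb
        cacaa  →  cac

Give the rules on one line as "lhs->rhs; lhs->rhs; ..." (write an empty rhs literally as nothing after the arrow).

  | cccbbcb
  | aacbbb => cbbb
  | baaaca => baca
  | acabcbcbbc => aabcbcbbc => bcbcbbc

aa->; abc->bb; cab->ab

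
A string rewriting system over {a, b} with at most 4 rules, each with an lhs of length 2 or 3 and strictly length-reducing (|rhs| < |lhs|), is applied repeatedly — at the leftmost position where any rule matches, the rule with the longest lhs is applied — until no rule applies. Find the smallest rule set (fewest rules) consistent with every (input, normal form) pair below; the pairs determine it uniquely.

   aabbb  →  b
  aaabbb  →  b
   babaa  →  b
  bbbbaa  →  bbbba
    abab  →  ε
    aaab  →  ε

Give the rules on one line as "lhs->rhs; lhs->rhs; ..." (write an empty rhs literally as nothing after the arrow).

aa->a; ab->; aba->ab; abb->

  | aabbb => abbb => b
  | aaabbb => aabbb => abbb => b
  | babaa => baba => bab => b
  | bbbbaa => bbbba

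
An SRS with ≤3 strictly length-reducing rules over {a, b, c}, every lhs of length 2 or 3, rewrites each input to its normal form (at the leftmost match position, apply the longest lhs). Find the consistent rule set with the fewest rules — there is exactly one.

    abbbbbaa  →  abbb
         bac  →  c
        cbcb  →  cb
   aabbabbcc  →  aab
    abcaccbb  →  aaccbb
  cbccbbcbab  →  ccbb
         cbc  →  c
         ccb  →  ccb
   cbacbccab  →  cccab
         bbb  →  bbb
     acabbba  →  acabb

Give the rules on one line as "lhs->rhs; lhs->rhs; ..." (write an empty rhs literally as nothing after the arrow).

ba->; bc->

  | abbbbbaa => abbbba => abbb
  | bac => c
  | cbcb => cb
  | aabbabbcc => aabbbcc => aabbc => aab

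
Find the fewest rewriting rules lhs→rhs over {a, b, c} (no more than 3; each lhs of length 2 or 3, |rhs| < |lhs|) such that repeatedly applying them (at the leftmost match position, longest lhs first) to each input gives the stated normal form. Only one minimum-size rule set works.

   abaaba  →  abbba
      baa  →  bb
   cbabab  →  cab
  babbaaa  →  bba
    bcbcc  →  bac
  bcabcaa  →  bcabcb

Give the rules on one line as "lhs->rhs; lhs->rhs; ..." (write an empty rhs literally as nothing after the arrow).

  | abaaba => abbba
  | baa => bb
  | cbabab => cab
  | babbaaa => baaa => bba

aa->b; bab->; cbc->a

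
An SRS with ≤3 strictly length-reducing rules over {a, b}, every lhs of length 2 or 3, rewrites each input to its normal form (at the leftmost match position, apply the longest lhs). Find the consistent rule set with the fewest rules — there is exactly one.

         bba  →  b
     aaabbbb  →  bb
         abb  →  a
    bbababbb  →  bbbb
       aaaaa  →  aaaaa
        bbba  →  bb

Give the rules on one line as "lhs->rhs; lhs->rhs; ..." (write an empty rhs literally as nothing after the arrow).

  | bba => b
  | aaabbbb => ababbb => aabbb => babb => bb
  | abb => ab => a
  | bbababbb => bbabbb => bbbb

aab->ba; ab->a; ba->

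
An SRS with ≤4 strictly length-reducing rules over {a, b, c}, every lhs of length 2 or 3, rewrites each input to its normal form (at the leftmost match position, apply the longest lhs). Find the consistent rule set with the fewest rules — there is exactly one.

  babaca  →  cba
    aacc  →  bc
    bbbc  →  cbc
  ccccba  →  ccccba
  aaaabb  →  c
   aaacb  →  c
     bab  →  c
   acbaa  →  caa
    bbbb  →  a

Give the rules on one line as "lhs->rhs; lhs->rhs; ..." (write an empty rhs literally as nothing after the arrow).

ab->b; ac->b; bb->c; cbb->a

  | babaca => bbaca => caca => cba
  | aacc => abc => bc
  | bbbc => cbc
  | ccccba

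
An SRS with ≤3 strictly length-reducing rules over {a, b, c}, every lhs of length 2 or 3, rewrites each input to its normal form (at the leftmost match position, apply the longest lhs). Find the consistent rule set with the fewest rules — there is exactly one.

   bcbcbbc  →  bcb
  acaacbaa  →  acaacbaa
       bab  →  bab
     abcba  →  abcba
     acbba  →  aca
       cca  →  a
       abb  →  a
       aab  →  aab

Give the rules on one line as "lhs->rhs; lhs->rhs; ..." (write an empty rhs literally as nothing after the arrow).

  | bcbcbbc => bcbcc => bcb
  | acaacbaa
  | bab
  | abcba

bb->; cc->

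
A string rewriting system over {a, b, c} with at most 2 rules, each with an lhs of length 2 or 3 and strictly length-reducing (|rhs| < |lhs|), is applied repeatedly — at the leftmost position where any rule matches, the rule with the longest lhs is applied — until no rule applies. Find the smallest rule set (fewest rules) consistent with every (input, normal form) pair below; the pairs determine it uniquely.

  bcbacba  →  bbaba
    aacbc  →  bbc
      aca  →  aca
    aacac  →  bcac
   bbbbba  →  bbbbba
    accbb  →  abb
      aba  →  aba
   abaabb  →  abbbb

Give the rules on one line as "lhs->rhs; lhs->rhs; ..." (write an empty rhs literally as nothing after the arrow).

aa->b; cb->b

  | bcbacba => bbacba => bbaba
  | aacbc => bcbc => bbc
  | aca
  | aacac => bcac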